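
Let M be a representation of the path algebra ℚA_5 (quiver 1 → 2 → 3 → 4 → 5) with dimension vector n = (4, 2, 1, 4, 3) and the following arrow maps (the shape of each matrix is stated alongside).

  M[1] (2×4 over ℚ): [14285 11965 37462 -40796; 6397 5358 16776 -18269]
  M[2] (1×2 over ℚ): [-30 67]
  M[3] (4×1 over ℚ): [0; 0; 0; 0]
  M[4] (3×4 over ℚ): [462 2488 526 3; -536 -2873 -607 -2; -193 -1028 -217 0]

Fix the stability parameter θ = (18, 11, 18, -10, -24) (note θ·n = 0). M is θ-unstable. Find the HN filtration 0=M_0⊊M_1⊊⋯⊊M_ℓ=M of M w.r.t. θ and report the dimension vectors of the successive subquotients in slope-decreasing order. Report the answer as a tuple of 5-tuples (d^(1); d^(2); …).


Interval decomposition of M: I[1,1]^2, I[1,2], I[1,3], I[4,4], I[4,5]^3.
HN type (ℓ=4): μ^(1)=18; μ^(2)=29/2; μ^(3)=-10; μ^(4)=-17

((2, 0, 1, 0, 0); (2, 2, 0, 0, 0); (0, 0, 0, 1, 0); (0, 0, 0, 3, 3))


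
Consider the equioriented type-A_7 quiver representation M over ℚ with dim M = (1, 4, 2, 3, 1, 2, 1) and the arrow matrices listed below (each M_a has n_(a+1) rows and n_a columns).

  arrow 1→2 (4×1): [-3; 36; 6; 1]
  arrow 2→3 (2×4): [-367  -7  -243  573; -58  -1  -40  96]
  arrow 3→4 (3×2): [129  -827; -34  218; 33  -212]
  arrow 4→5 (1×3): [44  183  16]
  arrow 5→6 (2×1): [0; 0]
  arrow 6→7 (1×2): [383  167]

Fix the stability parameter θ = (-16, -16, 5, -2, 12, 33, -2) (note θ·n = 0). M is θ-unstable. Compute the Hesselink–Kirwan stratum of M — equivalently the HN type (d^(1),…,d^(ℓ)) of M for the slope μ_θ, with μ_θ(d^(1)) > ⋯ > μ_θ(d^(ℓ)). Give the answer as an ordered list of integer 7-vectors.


Via rank(M_{q-1}∘⋯∘M_p): M ≅ I[1,5], I[2,2]^2, I[2,4], I[4,4], I[6,6], I[6,7].
μ_θ-semistable layers: μ^(1)=33; μ^(2)=31/2; μ^(3)=12; μ^(4)=3/2; μ^(5)=-2; μ^(6)=-16

((0, 0, 0, 0, 0, 1, 0); (0, 0, 0, 0, 0, 1, 1); (0, 0, 0, 0, 1, 0, 0); (0, 0, 2, 2, 0, 0, 0); (0, 0, 0, 1, 0, 0, 0); (1, 4, 0, 0, 0, 0, 0))


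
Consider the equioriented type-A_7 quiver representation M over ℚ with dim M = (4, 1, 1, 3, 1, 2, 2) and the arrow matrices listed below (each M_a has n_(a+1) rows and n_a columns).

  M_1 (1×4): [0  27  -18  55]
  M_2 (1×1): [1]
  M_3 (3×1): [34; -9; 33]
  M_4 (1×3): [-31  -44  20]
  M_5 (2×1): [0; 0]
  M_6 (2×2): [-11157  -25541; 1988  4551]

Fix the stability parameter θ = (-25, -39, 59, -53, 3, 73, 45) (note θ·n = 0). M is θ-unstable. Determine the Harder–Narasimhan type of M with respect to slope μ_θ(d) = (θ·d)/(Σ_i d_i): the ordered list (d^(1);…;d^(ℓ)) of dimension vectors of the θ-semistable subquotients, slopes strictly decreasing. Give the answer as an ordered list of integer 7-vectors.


Barcode: M ≅ I[1,1]^3, I[1,5], I[4,4]^2, I[6,7]^2. HN layers by μ_θ (5 steps, strictly decreasing):
  μ^(1)=59; μ^(2)=3; μ^(3)=-25; μ^(4)=-32; μ^(5)=-53

((0, 0, 0, 0, 0, 2, 2); (0, 0, 1, 1, 1, 0, 0); (3, 0, 0, 0, 0, 0, 0); (1, 1, 0, 0, 0, 0, 0); (0, 0, 0, 2, 0, 0, 0))


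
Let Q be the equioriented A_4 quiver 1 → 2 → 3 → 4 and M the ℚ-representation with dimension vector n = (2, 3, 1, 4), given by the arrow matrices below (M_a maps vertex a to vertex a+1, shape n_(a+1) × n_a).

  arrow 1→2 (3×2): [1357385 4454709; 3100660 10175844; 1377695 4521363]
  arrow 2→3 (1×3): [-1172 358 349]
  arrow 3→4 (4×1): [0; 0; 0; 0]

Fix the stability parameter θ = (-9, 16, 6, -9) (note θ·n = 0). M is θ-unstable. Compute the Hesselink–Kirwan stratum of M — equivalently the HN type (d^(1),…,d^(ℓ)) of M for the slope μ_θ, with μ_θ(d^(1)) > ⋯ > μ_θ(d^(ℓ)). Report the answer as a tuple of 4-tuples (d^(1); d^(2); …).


Via rank(M_{q-1}∘⋯∘M_p): M ≅ I[1,1], I[1,3], I[2,2]^2, I[4,4]^4.
μ_θ-semistable layers: μ^(1)=16; μ^(2)=11; μ^(3)=-9

((0, 2, 0, 0); (0, 1, 1, 0); (2, 0, 0, 4))


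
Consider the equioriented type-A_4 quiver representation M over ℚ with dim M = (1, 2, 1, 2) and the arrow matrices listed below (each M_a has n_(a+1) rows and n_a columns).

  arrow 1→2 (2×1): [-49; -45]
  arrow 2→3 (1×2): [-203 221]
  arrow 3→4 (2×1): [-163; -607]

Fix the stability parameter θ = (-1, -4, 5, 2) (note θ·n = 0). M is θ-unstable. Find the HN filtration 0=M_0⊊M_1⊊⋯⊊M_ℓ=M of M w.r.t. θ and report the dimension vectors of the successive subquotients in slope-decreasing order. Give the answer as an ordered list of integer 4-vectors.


Barcode: M ≅ I[1,4], I[2,2], I[4,4]. HN layers by μ_θ (4 steps, strictly decreasing):
  μ^(1)=7/2; μ^(2)=2; μ^(3)=-5/2; μ^(4)=-4

((0, 0, 1, 1); (0, 0, 0, 1); (1, 1, 0, 0); (0, 1, 0, 0))


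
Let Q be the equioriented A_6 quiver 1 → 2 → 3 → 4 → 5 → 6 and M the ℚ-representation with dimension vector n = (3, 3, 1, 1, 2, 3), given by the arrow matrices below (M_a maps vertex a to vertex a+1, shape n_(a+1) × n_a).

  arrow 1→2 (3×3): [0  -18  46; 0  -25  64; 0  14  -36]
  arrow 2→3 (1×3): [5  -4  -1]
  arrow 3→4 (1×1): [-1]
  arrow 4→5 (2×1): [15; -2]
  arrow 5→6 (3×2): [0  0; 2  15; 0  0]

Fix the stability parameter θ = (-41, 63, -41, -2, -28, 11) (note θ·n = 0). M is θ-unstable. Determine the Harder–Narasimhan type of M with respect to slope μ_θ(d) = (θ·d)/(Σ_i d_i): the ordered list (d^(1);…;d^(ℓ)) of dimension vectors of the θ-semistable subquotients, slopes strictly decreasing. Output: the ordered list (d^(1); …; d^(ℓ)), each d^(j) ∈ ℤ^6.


Interval decomposition of M: I[1,1], I[1,2], I[1,5], I[2,2], I[5,6], I[6,6]^2.
HN type (ℓ=5): μ^(1)=63; μ^(2)=11; μ^(3)=-2; μ^(4)=-28; μ^(5)=-41

((0, 2, 0, 0, 0, 0); (0, 0, 0, 0, 0, 3); (0, 1, 1, 1, 1, 0); (0, 0, 0, 0, 1, 0); (3, 0, 0, 0, 0, 0))


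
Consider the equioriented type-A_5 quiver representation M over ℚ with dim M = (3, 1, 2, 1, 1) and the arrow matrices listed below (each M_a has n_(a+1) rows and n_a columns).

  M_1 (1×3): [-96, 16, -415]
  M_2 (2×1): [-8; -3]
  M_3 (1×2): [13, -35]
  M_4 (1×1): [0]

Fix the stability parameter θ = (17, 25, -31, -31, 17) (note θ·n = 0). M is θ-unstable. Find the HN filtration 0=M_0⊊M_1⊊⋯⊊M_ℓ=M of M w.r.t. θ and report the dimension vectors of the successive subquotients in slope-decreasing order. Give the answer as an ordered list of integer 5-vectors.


Interval decomposition of M: I[1,1]^2, I[1,4], I[3,3], I[5,5].
HN type (ℓ=3): μ^(1)=17; μ^(2)=-5; μ^(3)=-31

((2, 0, 0, 0, 1); (1, 1, 1, 1, 0); (0, 0, 1, 0, 0))


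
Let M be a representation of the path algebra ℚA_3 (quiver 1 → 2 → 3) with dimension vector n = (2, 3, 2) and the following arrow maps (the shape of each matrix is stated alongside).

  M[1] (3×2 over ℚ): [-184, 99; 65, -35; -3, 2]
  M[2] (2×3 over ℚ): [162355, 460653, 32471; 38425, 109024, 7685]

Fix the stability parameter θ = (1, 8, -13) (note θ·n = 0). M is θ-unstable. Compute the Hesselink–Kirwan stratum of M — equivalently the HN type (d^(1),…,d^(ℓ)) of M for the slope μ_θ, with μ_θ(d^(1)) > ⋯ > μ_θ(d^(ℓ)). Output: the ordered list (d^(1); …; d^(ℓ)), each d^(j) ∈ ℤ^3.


Interval decomposition of M: I[1,2], I[1,3], I[2,3].
HN type (ℓ=4): μ^(1)=8; μ^(2)=1; μ^(3)=-4/3; μ^(4)=-5/2

((0, 1, 0); (1, 0, 0); (1, 1, 1); (0, 1, 1))


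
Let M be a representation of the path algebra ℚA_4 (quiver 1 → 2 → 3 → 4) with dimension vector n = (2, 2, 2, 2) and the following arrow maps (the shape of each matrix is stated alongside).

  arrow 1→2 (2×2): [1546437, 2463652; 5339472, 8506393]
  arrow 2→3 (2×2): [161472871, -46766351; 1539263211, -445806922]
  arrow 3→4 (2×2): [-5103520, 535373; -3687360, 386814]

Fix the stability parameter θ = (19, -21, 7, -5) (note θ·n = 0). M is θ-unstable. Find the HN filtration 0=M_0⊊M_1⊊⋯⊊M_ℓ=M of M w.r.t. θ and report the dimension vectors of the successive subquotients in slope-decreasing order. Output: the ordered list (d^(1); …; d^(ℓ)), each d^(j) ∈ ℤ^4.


Interval decomposition of M: I[1,3], I[1,4], I[4,4].
HN type (ℓ=4): μ^(1)=7; μ^(2)=1; μ^(3)=-1; μ^(4)=-5

((0, 0, 1, 0); (0, 0, 1, 1); (2, 2, 0, 0); (0, 0, 0, 1))


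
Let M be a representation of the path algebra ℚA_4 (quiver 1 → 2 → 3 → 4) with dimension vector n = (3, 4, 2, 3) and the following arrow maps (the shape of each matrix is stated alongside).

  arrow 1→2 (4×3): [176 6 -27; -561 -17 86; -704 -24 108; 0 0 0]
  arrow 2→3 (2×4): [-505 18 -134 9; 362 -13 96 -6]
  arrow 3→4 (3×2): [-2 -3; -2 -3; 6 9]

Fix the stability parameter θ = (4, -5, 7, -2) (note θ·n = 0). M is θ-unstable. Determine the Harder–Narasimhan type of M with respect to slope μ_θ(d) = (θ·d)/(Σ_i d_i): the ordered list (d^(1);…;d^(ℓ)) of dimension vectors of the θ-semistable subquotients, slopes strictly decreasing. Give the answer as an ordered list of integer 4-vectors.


Interval decomposition of M: I[1,1], I[1,3], I[1,4], I[2,2]^2, I[4,4]^2.
HN type (ℓ=6): μ^(1)=7; μ^(2)=4; μ^(3)=5/2; μ^(4)=-1/2; μ^(5)=-2; μ^(6)=-5

((0, 0, 1, 0); (1, 0, 0, 0); (0, 0, 1, 1); (2, 2, 0, 0); (0, 0, 0, 2); (0, 2, 0, 0))


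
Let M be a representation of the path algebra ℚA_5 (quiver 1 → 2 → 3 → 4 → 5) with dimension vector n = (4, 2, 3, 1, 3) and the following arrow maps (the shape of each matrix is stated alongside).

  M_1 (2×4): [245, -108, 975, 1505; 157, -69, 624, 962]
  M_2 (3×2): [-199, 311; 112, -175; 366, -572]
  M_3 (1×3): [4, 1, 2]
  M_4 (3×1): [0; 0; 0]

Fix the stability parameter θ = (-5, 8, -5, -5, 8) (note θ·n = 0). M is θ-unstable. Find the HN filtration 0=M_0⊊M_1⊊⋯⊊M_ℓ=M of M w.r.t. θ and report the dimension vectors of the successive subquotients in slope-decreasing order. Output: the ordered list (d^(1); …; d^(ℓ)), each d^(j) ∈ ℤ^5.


Barcode: M ≅ I[1,1]^2, I[1,3], I[1,4], I[3,3], I[5,5]^3. HN layers by μ_θ (4 steps, strictly decreasing):
  μ^(1)=8; μ^(2)=3/2; μ^(3)=-2/3; μ^(4)=-5

((0, 0, 0, 0, 3); (0, 1, 1, 0, 0); (0, 1, 1, 1, 0); (4, 0, 1, 0, 0))


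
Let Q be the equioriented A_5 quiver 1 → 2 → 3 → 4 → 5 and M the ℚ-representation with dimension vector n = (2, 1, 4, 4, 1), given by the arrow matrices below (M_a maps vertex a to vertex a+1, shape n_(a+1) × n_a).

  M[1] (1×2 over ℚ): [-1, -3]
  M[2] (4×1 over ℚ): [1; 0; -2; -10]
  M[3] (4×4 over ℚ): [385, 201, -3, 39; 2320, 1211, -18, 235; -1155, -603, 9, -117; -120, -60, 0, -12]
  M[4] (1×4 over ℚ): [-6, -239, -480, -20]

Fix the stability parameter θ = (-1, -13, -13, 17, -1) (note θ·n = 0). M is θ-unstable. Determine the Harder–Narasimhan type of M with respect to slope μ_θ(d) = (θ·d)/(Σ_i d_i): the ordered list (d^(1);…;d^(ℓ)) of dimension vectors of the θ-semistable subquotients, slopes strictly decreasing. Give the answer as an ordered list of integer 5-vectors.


Barcode: M ≅ I[1,1], I[1,4], I[3,3]^2, I[3,5], I[4,4]^2. HN layers by μ_θ (5 steps, strictly decreasing):
  μ^(1)=17; μ^(2)=8; μ^(3)=-1; μ^(4)=-9; μ^(5)=-13

((0, 0, 0, 3, 0); (0, 0, 0, 1, 1); (1, 0, 0, 0, 0); (1, 1, 1, 0, 0); (0, 0, 3, 0, 0))


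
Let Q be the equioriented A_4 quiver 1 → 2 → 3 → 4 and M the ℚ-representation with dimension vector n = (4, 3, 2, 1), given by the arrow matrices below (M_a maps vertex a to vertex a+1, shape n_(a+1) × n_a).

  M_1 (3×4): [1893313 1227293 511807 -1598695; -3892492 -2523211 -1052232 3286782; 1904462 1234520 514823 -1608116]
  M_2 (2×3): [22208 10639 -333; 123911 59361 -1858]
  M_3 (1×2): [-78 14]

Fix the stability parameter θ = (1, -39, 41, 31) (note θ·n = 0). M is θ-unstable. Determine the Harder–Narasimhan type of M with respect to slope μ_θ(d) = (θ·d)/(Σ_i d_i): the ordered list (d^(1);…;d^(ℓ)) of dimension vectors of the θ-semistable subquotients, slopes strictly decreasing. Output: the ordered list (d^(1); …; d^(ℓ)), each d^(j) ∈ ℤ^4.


Via rank(M_{q-1}∘⋯∘M_p): M ≅ I[1,1], I[1,2], I[1,3], I[1,4].
μ_θ-semistable layers: μ^(1)=41; μ^(2)=36; μ^(3)=1; μ^(4)=-19

((0, 0, 1, 0); (0, 0, 1, 1); (1, 0, 0, 0); (3, 3, 0, 0))


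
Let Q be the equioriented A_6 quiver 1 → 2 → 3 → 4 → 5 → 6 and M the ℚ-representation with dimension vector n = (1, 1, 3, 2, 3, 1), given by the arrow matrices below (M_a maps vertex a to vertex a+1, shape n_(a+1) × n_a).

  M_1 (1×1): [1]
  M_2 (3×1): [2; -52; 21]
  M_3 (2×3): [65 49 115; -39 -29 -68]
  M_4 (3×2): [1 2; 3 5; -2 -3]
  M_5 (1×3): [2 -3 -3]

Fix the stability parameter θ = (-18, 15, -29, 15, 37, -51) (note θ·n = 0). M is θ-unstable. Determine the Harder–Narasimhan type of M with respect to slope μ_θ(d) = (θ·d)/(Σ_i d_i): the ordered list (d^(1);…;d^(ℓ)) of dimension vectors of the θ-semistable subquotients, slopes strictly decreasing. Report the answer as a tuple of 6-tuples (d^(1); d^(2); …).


Via rank(M_{q-1}∘⋯∘M_p): M ≅ I[1,6], I[3,3], I[3,5], I[5,5].
μ_θ-semistable layers: μ^(1)=37; μ^(2)=15; μ^(3)=1/3; μ^(4)=-7; μ^(5)=-18; μ^(6)=-29

((0, 0, 0, 0, 2, 0); (0, 0, 0, 1, 0, 0); (0, 0, 0, 1, 1, 1); (0, 1, 1, 0, 0, 0); (1, 0, 0, 0, 0, 0); (0, 0, 2, 0, 0, 0))


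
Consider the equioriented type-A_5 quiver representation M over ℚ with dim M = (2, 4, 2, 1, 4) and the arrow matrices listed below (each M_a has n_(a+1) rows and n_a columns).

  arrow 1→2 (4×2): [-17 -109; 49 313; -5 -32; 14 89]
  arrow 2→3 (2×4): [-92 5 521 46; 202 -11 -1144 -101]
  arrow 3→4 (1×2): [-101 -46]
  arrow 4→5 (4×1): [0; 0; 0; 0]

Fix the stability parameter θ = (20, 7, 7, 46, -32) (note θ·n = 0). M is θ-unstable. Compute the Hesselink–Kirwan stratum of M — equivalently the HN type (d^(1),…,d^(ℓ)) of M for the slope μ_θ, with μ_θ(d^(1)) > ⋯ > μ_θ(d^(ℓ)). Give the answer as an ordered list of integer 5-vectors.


Interval decomposition of M: I[1,3], I[1,4], I[2,2]^2, I[5,5]^4.
HN type (ℓ=4): μ^(1)=46; μ^(2)=34/3; μ^(3)=7; μ^(4)=-32

((0, 0, 0, 1, 0); (2, 2, 2, 0, 0); (0, 2, 0, 0, 0); (0, 0, 0, 0, 4))


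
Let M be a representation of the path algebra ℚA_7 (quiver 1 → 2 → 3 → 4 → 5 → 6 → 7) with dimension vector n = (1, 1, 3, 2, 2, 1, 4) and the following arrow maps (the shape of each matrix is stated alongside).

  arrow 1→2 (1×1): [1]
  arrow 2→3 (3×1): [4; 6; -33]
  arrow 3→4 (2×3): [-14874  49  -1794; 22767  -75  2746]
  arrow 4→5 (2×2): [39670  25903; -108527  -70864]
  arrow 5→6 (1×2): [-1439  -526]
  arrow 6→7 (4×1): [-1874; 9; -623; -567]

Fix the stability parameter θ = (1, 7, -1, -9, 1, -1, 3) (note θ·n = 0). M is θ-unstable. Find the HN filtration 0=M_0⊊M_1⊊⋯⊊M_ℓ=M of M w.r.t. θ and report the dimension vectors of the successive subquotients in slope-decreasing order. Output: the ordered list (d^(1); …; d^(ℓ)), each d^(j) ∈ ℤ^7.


Barcode: M ≅ I[1,3], I[3,5], I[3,7], I[7,7]^3. HN layers by μ_θ (4 steps, strictly decreasing):
  μ^(1)=3; μ^(2)=1; μ^(3)=0; μ^(4)=-5

((0, 1, 1, 0, 0, 0, 4); (1, 0, 0, 0, 1, 0, 0); (0, 0, 0, 0, 1, 1, 0); (0, 0, 2, 2, 0, 0, 0))


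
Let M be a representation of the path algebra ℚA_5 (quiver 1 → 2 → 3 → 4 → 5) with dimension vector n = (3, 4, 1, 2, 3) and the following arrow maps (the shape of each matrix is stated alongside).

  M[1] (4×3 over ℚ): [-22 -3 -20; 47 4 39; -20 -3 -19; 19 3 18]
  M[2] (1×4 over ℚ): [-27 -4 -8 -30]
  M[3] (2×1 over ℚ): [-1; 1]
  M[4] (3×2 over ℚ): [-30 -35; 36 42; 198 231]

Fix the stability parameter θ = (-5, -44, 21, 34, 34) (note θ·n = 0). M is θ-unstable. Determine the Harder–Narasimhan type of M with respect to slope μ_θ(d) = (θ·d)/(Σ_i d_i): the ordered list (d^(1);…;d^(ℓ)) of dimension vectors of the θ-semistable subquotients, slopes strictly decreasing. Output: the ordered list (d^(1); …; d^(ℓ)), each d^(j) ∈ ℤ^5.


Barcode: M ≅ I[1,2]^2, I[1,5], I[2,2], I[4,4], I[5,5]^2. HN layers by μ_θ (4 steps, strictly decreasing):
  μ^(1)=34; μ^(2)=21; μ^(3)=-49/2; μ^(4)=-44

((0, 0, 0, 2, 3); (0, 0, 1, 0, 0); (3, 3, 0, 0, 0); (0, 1, 0, 0, 0))


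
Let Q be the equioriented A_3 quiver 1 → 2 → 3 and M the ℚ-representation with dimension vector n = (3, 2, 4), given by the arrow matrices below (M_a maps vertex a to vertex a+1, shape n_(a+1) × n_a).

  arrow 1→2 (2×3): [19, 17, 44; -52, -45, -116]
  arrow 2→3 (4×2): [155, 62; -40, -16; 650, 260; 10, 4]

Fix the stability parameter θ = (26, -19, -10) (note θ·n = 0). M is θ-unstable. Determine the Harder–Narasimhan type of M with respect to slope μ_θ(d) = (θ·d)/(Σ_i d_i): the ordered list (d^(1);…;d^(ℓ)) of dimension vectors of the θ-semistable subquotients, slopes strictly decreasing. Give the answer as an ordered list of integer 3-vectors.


Via rank(M_{q-1}∘⋯∘M_p): M ≅ I[1,1], I[1,2], I[1,3], I[3,3]^3.
μ_θ-semistable layers: μ^(1)=26; μ^(2)=7/2; μ^(3)=-1; μ^(4)=-10

((1, 0, 0); (1, 1, 0); (1, 1, 1); (0, 0, 3))


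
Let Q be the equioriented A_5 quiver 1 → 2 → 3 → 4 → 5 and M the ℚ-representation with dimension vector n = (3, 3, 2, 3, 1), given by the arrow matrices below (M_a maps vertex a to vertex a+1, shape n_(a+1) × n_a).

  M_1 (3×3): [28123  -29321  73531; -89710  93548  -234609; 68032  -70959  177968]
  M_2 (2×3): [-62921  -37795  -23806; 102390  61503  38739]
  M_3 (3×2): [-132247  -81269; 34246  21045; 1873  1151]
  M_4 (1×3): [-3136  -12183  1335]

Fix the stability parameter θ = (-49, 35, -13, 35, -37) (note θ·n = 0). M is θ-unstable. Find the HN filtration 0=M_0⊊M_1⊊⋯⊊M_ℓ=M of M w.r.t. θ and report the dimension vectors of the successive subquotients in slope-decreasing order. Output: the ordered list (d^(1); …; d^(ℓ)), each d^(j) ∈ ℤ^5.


Via rank(M_{q-1}∘⋯∘M_p): M ≅ I[1,2], I[1,4], I[1,5], I[4,4].
μ_θ-semistable layers: μ^(1)=35; μ^(2)=11; μ^(3)=5; μ^(4)=-49

((0, 1, 0, 2, 0); (0, 1, 1, 0, 0); (0, 1, 1, 1, 1); (3, 0, 0, 0, 0))


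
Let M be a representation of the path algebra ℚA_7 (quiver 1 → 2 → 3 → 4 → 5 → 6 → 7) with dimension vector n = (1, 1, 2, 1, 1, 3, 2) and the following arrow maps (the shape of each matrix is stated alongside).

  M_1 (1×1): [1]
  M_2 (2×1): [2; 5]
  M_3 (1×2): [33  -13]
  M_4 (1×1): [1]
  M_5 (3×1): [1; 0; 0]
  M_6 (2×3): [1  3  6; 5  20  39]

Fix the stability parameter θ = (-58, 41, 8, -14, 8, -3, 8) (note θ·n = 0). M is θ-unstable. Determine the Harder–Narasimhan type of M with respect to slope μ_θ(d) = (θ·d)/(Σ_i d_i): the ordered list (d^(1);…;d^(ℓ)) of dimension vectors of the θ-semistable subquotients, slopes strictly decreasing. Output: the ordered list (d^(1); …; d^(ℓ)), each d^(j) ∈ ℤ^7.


Barcode: M ≅ I[1,7], I[3,3], I[6,6], I[6,7]. HN layers by μ_θ (3 steps, strictly decreasing):
  μ^(1)=8; μ^(2)=-3; μ^(3)=-58

((0, 1, 2, 1, 1, 1, 2); (0, 0, 0, 0, 0, 2, 0); (1, 0, 0, 0, 0, 0, 0))


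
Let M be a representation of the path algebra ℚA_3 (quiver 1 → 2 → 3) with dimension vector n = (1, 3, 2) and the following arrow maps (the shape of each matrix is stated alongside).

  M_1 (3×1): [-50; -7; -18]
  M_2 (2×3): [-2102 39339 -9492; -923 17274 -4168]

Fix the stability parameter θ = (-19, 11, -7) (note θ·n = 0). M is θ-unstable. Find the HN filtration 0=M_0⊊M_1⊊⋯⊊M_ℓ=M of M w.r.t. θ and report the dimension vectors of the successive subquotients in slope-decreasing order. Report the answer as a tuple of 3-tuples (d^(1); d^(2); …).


Via rank(M_{q-1}∘⋯∘M_p): M ≅ I[1,3], I[2,2], I[2,3].
μ_θ-semistable layers: μ^(1)=11; μ^(2)=2; μ^(3)=-19

((0, 1, 0); (0, 2, 2); (1, 0, 0))


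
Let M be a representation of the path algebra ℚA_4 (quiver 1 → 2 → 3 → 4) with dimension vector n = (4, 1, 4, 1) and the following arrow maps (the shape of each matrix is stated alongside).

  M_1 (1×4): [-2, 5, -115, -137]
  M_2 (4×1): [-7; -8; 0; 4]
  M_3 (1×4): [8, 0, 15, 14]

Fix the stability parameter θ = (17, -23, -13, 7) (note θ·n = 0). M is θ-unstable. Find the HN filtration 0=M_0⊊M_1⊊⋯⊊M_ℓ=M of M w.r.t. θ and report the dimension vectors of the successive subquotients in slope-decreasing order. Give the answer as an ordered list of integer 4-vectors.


Barcode: M ≅ I[1,1]^3, I[1,3], I[3,3]^2, I[3,4]. HN layers by μ_θ (4 steps, strictly decreasing):
  μ^(1)=17; μ^(2)=7; μ^(3)=-19/3; μ^(4)=-13

((3, 0, 0, 0); (0, 0, 0, 1); (1, 1, 1, 0); (0, 0, 3, 0))


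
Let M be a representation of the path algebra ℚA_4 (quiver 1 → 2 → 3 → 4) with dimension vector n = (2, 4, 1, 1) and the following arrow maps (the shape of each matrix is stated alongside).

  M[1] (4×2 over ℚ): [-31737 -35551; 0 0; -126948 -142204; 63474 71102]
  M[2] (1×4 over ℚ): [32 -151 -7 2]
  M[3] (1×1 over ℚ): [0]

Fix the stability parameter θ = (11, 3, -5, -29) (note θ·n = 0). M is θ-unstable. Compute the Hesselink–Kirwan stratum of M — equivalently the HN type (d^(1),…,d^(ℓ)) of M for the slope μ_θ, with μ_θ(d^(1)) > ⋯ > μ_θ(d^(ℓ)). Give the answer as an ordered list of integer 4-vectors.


Barcode: M ≅ I[1,1], I[1,2], I[2,2]^2, I[2,3], I[4,4]. HN layers by μ_θ (5 steps, strictly decreasing):
  μ^(1)=11; μ^(2)=7; μ^(3)=3; μ^(4)=-1; μ^(5)=-29

((1, 0, 0, 0); (1, 1, 0, 0); (0, 2, 0, 0); (0, 1, 1, 0); (0, 0, 0, 1))


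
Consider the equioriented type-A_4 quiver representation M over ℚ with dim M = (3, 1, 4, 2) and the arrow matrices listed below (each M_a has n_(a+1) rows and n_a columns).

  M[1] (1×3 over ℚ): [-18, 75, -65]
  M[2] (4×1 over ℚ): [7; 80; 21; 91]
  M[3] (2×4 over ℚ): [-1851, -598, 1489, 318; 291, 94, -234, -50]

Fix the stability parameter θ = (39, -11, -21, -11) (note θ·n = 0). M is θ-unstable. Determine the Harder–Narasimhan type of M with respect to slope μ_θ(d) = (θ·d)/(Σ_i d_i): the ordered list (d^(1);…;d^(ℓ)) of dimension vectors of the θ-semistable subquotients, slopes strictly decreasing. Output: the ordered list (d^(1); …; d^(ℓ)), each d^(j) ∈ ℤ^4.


Interval decomposition of M: I[1,1]^2, I[1,4], I[3,3]^2, I[3,4].
HN type (ℓ=4): μ^(1)=39; μ^(2)=-1; μ^(3)=-11; μ^(4)=-21

((2, 0, 0, 0); (1, 1, 1, 1); (0, 0, 0, 1); (0, 0, 3, 0))


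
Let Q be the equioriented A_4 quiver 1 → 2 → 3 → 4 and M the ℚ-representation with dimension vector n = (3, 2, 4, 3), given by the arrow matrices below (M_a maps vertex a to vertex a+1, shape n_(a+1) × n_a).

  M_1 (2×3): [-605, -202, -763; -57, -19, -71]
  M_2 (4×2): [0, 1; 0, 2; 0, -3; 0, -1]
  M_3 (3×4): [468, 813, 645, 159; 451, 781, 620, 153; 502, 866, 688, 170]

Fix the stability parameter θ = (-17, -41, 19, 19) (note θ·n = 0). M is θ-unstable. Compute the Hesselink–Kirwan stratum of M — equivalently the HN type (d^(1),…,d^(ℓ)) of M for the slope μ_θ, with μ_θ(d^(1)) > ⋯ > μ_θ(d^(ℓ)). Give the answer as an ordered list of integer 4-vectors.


Barcode: M ≅ I[1,1], I[1,2], I[1,3], I[3,3], I[3,4]^2, I[4,4]. HN layers by μ_θ (3 steps, strictly decreasing):
  μ^(1)=19; μ^(2)=-17; μ^(3)=-29

((0, 0, 4, 3); (1, 0, 0, 0); (2, 2, 0, 0))


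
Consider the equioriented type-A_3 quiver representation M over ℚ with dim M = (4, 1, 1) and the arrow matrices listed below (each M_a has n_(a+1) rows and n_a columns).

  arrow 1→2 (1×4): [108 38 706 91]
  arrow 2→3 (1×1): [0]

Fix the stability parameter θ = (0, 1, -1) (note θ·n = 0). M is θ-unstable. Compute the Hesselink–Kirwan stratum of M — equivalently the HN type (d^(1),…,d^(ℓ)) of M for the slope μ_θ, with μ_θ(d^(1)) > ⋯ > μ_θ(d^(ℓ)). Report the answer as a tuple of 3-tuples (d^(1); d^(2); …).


Interval decomposition of M: I[1,1]^3, I[1,2], I[3,3].
HN type (ℓ=3): μ^(1)=1; μ^(2)=0; μ^(3)=-1

((0, 1, 0); (4, 0, 0); (0, 0, 1))


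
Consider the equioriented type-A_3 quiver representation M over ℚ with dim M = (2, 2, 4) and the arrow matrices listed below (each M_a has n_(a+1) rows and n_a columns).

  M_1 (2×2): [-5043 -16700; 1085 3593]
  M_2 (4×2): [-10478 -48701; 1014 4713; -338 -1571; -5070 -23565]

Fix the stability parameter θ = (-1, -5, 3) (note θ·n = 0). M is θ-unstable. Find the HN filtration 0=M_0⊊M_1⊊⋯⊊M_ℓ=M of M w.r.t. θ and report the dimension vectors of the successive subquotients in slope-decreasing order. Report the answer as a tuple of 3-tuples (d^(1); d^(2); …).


Barcode: M ≅ I[1,2], I[1,3], I[3,3]^3. HN layers by μ_θ (2 steps, strictly decreasing):
  μ^(1)=3; μ^(2)=-3

((0, 0, 4); (2, 2, 0))


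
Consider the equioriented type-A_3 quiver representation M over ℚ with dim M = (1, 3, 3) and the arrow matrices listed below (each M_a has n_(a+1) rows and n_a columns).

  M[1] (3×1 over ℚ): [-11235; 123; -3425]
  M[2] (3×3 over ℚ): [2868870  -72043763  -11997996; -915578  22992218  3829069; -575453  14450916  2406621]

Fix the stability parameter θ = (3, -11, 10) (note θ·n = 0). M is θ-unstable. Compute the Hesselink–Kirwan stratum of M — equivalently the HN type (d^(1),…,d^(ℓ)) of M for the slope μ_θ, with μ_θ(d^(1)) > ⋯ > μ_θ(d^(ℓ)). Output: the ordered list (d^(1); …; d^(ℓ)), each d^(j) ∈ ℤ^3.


Via rank(M_{q-1}∘⋯∘M_p): M ≅ I[1,3], I[2,3]^2.
μ_θ-semistable layers: μ^(1)=10; μ^(2)=-4; μ^(3)=-11

((0, 0, 3); (1, 1, 0); (0, 2, 0))


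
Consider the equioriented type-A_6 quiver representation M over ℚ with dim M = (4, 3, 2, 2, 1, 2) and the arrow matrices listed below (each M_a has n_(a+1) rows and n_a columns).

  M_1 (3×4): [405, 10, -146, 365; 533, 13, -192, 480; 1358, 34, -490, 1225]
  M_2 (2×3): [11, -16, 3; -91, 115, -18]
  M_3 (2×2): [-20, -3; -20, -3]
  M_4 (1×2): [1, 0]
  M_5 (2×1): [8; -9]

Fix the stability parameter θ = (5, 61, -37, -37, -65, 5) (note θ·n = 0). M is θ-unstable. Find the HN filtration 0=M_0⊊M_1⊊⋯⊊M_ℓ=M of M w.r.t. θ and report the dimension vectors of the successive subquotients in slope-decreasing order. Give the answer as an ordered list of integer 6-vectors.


Interval decomposition of M: I[1,1], I[1,2], I[1,3], I[1,6], I[4,4], I[6,6].
HN type (ℓ=5): μ^(1)=61; μ^(2)=12; μ^(3)=5; μ^(4)=-73/5; μ^(5)=-37

((0, 1, 0, 0, 0, 0); (0, 1, 1, 0, 0, 0); (3, 0, 0, 0, 0, 2); (1, 1, 1, 1, 1, 0); (0, 0, 0, 1, 0, 0))


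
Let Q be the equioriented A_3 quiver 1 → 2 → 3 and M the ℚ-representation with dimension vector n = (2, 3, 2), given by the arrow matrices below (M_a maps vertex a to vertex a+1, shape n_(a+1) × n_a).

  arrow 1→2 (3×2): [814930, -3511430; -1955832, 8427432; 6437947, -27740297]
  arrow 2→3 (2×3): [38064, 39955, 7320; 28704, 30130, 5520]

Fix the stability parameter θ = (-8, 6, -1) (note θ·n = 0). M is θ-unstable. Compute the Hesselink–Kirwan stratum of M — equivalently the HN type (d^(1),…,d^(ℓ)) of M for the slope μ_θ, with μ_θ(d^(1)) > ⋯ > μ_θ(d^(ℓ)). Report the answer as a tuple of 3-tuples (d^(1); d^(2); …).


Via rank(M_{q-1}∘⋯∘M_p): M ≅ I[1,1], I[1,2], I[2,2], I[2,3], I[3,3].
μ_θ-semistable layers: μ^(1)=6; μ^(2)=5/2; μ^(3)=-1; μ^(4)=-8

((0, 2, 0); (0, 1, 1); (0, 0, 1); (2, 0, 0))


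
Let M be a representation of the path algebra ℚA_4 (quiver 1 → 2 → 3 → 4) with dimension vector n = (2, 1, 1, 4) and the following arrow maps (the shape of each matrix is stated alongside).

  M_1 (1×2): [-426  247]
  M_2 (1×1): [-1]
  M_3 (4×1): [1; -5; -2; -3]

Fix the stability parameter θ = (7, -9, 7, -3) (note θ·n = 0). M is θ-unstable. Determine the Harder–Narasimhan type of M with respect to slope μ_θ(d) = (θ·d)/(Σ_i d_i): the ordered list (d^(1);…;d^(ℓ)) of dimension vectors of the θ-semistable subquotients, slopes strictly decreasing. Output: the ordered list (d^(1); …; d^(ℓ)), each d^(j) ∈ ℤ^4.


Interval decomposition of M: I[1,1], I[1,4], I[4,4]^3.
HN type (ℓ=4): μ^(1)=7; μ^(2)=2; μ^(3)=-1; μ^(4)=-3

((1, 0, 0, 0); (0, 0, 1, 1); (1, 1, 0, 0); (0, 0, 0, 3))


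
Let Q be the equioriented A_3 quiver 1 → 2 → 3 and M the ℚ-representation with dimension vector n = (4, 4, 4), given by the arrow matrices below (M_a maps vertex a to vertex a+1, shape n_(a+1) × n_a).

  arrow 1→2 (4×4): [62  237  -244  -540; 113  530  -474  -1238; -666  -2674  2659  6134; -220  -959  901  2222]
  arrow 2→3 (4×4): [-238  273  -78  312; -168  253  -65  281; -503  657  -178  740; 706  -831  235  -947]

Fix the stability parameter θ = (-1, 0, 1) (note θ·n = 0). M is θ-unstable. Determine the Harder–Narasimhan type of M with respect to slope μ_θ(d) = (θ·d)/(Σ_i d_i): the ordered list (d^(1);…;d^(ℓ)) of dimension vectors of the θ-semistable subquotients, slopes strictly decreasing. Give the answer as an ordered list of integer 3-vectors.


Barcode: M ≅ I[1,1], I[1,2], I[1,3]^2, I[2,3], I[3,3]. HN layers by μ_θ (3 steps, strictly decreasing):
  μ^(1)=1; μ^(2)=0; μ^(3)=-1

((0, 0, 4); (0, 4, 0); (4, 0, 0))


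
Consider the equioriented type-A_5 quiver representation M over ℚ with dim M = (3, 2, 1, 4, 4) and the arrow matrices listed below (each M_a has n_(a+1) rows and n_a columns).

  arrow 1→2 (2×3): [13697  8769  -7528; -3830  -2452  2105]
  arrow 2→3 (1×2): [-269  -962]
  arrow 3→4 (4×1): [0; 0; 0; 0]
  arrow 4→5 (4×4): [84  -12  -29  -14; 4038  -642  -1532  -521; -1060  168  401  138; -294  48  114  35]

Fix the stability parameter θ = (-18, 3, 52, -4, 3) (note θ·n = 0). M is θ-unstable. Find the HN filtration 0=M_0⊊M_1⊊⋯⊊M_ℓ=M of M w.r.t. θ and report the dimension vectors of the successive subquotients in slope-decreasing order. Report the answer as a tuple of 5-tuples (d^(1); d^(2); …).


Via rank(M_{q-1}∘⋯∘M_p): M ≅ I[1,1], I[1,2], I[1,3], I[4,4], I[4,5]^3, I[5,5].
μ_θ-semistable layers: μ^(1)=52; μ^(2)=3; μ^(3)=-4; μ^(4)=-18

((0, 0, 1, 0, 0); (0, 2, 0, 0, 4); (0, 0, 0, 4, 0); (3, 0, 0, 0, 0))


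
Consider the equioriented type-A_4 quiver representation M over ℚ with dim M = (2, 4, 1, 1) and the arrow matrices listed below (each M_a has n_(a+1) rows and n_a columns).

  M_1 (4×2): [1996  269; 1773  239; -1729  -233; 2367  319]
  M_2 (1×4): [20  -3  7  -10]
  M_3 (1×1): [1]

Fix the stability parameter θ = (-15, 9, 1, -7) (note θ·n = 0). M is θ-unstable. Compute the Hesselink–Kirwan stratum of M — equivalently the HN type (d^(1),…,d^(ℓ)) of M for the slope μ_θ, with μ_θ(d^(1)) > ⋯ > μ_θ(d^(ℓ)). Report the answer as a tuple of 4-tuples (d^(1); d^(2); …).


Via rank(M_{q-1}∘⋯∘M_p): M ≅ I[1,2], I[1,4], I[2,2]^2.
μ_θ-semistable layers: μ^(1)=9; μ^(2)=1; μ^(3)=-15

((0, 3, 0, 0); (0, 1, 1, 1); (2, 0, 0, 0))


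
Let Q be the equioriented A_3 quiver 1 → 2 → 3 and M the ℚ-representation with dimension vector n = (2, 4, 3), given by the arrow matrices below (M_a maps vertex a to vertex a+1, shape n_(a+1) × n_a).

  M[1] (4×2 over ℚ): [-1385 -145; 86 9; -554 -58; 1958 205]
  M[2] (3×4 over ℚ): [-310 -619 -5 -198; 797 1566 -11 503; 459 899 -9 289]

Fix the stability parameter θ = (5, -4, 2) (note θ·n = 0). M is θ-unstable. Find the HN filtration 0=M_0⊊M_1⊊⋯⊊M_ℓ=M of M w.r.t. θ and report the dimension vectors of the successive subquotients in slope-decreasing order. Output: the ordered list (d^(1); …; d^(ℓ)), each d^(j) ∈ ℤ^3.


Interval decomposition of M: I[1,3]^2, I[2,2], I[2,3].
HN type (ℓ=3): μ^(1)=2; μ^(2)=1/2; μ^(3)=-4

((0, 0, 3); (2, 2, 0); (0, 2, 0))


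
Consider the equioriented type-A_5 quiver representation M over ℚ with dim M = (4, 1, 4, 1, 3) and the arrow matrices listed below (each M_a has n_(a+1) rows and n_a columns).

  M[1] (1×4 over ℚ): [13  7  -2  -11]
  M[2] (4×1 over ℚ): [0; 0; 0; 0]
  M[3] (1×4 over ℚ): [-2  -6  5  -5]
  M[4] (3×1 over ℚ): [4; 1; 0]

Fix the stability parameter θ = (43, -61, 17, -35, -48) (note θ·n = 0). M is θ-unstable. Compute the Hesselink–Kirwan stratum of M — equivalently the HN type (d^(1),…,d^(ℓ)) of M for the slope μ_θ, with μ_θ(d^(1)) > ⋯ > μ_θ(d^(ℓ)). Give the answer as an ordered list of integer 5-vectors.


Barcode: M ≅ I[1,1]^3, I[1,2], I[3,3]^3, I[3,5], I[5,5]^2. HN layers by μ_θ (5 steps, strictly decreasing):
  μ^(1)=43; μ^(2)=17; μ^(3)=-9; μ^(4)=-22; μ^(5)=-48

((3, 0, 0, 0, 0); (0, 0, 3, 0, 0); (1, 1, 0, 0, 0); (0, 0, 1, 1, 1); (0, 0, 0, 0, 2))


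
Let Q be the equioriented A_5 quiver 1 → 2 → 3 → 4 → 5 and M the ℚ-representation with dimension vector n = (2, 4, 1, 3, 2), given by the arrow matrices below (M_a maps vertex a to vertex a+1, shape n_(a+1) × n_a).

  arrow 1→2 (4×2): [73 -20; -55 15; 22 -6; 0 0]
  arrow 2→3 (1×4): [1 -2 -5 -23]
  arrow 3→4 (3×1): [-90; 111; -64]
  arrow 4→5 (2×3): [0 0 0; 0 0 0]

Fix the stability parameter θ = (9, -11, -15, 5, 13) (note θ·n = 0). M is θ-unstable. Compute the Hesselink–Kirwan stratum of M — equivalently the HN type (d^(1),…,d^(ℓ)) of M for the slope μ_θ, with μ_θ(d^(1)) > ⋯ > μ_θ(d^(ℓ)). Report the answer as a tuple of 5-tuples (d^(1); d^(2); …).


Barcode: M ≅ I[1,2], I[1,4], I[2,2]^2, I[4,4]^2, I[5,5]^2. HN layers by μ_θ (5 steps, strictly decreasing):
  μ^(1)=13; μ^(2)=5; μ^(3)=-1; μ^(4)=-17/3; μ^(5)=-11

((0, 0, 0, 0, 2); (0, 0, 0, 3, 0); (1, 1, 0, 0, 0); (1, 1, 1, 0, 0); (0, 2, 0, 0, 0))


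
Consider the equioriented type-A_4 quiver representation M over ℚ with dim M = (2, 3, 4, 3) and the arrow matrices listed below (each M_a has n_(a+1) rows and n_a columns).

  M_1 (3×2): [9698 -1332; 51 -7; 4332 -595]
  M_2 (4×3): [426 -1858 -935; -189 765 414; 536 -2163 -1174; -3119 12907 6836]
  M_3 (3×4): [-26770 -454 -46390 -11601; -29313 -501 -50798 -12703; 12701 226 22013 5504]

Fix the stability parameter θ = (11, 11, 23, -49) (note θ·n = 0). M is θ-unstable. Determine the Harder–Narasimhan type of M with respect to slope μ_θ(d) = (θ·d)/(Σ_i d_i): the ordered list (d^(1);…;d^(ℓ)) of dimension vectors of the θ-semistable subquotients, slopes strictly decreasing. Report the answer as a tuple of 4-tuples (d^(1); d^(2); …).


Via rank(M_{q-1}∘⋯∘M_p): M ≅ I[1,4]^2, I[2,4], I[3,3].
μ_θ-semistable layers: μ^(1)=23; μ^(2)=-1; μ^(3)=-5

((0, 0, 1, 0); (2, 2, 2, 2); (0, 1, 1, 1))


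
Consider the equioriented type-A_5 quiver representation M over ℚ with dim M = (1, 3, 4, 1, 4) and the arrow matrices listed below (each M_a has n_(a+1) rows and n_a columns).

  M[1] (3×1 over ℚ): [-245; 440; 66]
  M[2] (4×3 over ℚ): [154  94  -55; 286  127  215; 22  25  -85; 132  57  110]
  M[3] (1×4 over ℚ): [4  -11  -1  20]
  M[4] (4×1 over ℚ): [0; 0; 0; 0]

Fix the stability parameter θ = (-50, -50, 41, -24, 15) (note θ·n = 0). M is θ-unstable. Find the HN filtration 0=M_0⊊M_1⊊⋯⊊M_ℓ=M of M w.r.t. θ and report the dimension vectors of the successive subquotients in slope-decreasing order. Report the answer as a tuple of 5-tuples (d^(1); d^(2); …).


Interval decomposition of M: I[1,2], I[2,3], I[2,4], I[3,3]^2, I[5,5]^4.
HN type (ℓ=4): μ^(1)=41; μ^(2)=15; μ^(3)=17/2; μ^(4)=-50

((0, 0, 3, 0, 0); (0, 0, 0, 0, 4); (0, 0, 1, 1, 0); (1, 3, 0, 0, 0))


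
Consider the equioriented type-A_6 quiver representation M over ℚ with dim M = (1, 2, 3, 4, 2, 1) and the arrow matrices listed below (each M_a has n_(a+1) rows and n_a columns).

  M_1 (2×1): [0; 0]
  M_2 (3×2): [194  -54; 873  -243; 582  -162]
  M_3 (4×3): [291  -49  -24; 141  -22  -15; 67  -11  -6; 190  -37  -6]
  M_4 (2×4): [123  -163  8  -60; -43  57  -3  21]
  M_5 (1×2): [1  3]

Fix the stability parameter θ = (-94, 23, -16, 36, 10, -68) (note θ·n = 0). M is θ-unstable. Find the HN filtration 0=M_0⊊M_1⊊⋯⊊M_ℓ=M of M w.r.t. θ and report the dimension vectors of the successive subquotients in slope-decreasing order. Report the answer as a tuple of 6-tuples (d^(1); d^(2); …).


Via rank(M_{q-1}∘⋯∘M_p): M ≅ I[1,1], I[2,2], I[2,6], I[3,4], I[3,5], I[4,4].
μ_θ-semistable layers: μ^(1)=36; μ^(2)=23; μ^(3)=-3; μ^(4)=-16; μ^(5)=-94

((0, 0, 0, 2, 0, 0); (0, 1, 0, 1, 1, 0); (0, 1, 1, 1, 1, 1); (0, 0, 2, 0, 0, 0); (1, 0, 0, 0, 0, 0))


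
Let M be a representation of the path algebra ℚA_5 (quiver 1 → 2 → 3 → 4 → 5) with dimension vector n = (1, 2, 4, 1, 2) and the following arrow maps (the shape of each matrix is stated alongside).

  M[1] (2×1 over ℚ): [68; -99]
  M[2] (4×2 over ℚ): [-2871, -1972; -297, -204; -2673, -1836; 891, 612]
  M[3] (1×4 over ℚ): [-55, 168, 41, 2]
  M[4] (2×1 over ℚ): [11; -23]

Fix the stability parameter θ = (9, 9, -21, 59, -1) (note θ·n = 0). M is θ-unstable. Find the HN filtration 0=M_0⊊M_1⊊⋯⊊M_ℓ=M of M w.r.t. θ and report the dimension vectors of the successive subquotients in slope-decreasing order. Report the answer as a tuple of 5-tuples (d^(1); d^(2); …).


Barcode: M ≅ I[1,2], I[2,5], I[3,3]^3, I[5,5]. HN layers by μ_θ (5 steps, strictly decreasing):
  μ^(1)=29; μ^(2)=9; μ^(3)=-1; μ^(4)=-6; μ^(5)=-21

((0, 0, 0, 1, 1); (1, 1, 0, 0, 0); (0, 0, 0, 0, 1); (0, 1, 1, 0, 0); (0, 0, 3, 0, 0))


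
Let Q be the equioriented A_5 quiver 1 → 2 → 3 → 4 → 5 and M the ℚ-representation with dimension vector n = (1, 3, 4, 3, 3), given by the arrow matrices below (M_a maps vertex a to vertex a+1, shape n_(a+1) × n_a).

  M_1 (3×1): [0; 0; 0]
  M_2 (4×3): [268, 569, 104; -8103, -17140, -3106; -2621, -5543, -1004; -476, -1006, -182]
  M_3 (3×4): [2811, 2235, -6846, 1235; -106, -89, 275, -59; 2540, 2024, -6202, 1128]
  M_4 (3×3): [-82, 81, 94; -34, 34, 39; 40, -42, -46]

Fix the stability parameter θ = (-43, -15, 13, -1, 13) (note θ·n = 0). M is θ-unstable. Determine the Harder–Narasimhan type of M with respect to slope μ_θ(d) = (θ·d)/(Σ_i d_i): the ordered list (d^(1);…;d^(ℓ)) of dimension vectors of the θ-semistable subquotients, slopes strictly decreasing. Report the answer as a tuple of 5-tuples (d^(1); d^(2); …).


Via rank(M_{q-1}∘⋯∘M_p): M ≅ I[1,1], I[2,4], I[2,5]^2, I[3,3], I[5,5].
μ_θ-semistable layers: μ^(1)=13; μ^(2)=6; μ^(3)=-15; μ^(4)=-43

((0, 0, 1, 0, 3); (0, 0, 3, 3, 0); (0, 3, 0, 0, 0); (1, 0, 0, 0, 0))


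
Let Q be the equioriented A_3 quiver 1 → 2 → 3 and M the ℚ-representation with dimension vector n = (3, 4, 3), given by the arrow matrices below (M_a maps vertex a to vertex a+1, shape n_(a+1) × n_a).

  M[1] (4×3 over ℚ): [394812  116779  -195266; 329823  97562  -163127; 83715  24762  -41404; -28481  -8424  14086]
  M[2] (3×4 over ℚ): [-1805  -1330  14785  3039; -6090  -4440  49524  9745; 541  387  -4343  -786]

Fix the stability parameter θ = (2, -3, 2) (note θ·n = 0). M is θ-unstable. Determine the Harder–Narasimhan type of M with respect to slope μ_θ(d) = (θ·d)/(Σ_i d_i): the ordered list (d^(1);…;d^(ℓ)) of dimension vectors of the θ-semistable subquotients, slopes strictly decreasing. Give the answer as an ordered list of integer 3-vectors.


Via rank(M_{q-1}∘⋯∘M_p): M ≅ I[1,3]^3, I[2,2].
μ_θ-semistable layers: μ^(1)=2; μ^(2)=-1/2; μ^(3)=-3

((0, 0, 3); (3, 3, 0); (0, 1, 0))


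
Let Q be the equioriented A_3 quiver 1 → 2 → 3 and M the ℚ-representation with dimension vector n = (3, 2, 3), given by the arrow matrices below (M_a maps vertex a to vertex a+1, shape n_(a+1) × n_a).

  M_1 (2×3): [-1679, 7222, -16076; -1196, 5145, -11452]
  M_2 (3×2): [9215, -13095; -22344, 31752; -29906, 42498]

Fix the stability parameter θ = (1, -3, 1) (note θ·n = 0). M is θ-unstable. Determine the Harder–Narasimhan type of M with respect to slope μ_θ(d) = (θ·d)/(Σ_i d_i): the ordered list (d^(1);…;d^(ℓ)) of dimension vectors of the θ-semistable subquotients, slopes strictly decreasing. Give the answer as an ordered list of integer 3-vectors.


Barcode: M ≅ I[1,1], I[1,2], I[1,3], I[3,3]^2. HN layers by μ_θ (2 steps, strictly decreasing):
  μ^(1)=1; μ^(2)=-1

((1, 0, 3); (2, 2, 0))


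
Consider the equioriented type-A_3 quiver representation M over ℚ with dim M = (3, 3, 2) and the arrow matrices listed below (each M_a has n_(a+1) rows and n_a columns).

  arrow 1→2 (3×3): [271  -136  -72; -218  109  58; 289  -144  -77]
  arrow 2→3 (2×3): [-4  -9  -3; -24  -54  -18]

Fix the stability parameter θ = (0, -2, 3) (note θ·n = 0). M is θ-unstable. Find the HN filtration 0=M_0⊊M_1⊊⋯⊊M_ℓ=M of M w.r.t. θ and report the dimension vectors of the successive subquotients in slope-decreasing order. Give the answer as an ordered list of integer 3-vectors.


Via rank(M_{q-1}∘⋯∘M_p): M ≅ I[1,2]^2, I[1,3], I[3,3].
μ_θ-semistable layers: μ^(1)=3; μ^(2)=-1

((0, 0, 2); (3, 3, 0))
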